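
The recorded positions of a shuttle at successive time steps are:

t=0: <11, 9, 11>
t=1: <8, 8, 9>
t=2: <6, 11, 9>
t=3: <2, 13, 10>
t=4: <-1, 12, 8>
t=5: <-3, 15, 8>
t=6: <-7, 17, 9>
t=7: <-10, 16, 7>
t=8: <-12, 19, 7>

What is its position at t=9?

Differencing gives <-3, -1, -2>, <-2, +3, +0>, <-4, +2, +1>, <-3, -1, -2>, <-2, +3, +0>, <-4, +2, +1>, <-3, -1, -2>, <-2, +3, +0>. This is the pattern <-3, -1, -2>, <-2, +3, +0>, <-4, +2, +1> repeated.
step 9: apply <-4, +2, +1> → <-16, 21, 8>

<-16, 21, 8>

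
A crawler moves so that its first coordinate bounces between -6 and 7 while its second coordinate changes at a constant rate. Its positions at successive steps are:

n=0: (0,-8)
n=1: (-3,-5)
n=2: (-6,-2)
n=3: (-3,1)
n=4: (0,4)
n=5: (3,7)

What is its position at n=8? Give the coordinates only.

The first coordinate travels 3 per step and bounces off the walls at -6 and 7.
  step 6: 3 → 6
  step 7: 6 → 5
  step 8: 5 → 2
The second coordinate changes by +3 each step: at step 8 it is 16.

(2,16)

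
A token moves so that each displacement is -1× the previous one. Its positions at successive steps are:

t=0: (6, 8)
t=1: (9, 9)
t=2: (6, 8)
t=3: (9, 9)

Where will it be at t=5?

The jumps are (+3, +1), (-3, -1), (+3, +1) — a geometric progression with ratio -1.
step 4: (9, 9) + (-3, -1) → (6, 8)
step 5: (6, 8) + (+3, +1) → (9, 9)

(9, 9)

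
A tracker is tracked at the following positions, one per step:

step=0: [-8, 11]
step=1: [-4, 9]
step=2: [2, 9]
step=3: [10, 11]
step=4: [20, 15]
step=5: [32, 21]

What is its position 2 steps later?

Taking differences between consecutive positions: [+4, -2], [+6, +0], [+8, +2], [+10, +4], [+12, +6]. These grow by [+2, +2] each step.
step 6: [32, 21] + [+14, +8] → [46, 29]
step 7: [46, 29] + [+16, +10] → [62, 39]

[62, 39]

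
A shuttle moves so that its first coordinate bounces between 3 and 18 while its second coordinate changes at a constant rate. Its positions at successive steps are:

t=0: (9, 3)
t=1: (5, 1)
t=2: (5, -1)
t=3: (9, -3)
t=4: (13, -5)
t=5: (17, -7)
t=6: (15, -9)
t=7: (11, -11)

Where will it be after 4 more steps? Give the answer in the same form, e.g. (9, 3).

The first coordinate reflects between 3 and 18, moving 4 per step.
  step 8: 11 → 7
  step 9: 7 → 3
  step 10: 3 → 7
  step 11: 7 → 11
The second coordinate changes by -2 each step: at step 11 it is -19.

(11, -19)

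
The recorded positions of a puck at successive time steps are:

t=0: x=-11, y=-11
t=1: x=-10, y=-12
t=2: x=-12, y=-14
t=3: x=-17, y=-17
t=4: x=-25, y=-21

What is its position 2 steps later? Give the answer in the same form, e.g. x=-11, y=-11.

x=-50, y=-32

Taking differences between consecutive positions: (+1, -1), (-2, -2), (-5, -3), (-8, -4). These grow by (-3, -1) each step.
step 5: x=-25, y=-21 + (-11, -5) → x=-36, y=-26
step 6: x=-36, y=-26 + (-14, -6) → x=-50, y=-32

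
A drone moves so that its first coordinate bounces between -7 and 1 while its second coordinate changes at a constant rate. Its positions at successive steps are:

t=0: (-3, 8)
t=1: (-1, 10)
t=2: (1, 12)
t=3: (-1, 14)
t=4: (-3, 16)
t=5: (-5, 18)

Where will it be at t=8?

The first coordinate reflects between -7 and 1, moving 2 per step.
  step 6: -5 → -7
  step 7: -7 → -5
  step 8: -5 → -3
The second coordinate changes by +2 each step: at step 8 it is 24.

(-3, 24)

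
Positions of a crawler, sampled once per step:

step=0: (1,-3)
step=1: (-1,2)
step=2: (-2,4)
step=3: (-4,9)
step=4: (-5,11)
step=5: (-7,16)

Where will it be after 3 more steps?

(-11,25)

The moves between consecutive positions are (-2,+5), (-1,+2), (-2,+5), (-1,+2), (-2,+5); they repeat the 2-cycle [(-2,+5), (-1,+2)].
step 6: apply (-1,+2) → (-8,18)
step 7: apply (-2,+5) → (-10,23)
step 8: apply (-1,+2) → (-11,25)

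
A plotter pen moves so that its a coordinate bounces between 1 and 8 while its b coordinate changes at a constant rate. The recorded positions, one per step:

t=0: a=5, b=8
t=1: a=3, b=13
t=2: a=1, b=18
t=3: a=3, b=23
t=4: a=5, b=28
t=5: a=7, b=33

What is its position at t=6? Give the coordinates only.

The a coordinate travels 2 per step and bounces off the walls at 1 and 8.
  step 6: 7 → 7
The b coordinate changes by +5 each step: at step 6 it is 38.

a=7, b=38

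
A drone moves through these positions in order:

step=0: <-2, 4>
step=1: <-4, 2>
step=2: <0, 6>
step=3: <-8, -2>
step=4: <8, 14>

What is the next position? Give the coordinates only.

<-24, -18>

Step-to-step displacements: <-2, -2>, <+4, +4>, <-8, -8>, <+16, +16>; each is -2× the previous.
step 5: <8, 14> + <-32, -32> → <-24, -18>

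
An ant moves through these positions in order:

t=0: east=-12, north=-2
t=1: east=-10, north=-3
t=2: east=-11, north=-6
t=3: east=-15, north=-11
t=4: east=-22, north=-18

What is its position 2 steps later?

Taking differences between consecutive positions: (+2, -1), (-1, -3), (-4, -5), (-7, -7). These grow by (-3, -2) each step.
step 5: east=-22, north=-18 + (-10, -9) → east=-32, north=-27
step 6: east=-32, north=-27 + (-13, -11) → east=-45, north=-38

east=-45, north=-38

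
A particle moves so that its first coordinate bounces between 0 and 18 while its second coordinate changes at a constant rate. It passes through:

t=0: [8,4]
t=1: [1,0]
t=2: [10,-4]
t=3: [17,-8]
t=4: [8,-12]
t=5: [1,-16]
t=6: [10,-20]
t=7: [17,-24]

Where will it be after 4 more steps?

[17,-40]

The first coordinate travels 9 per step and bounces off the walls at 0 and 18.
  step 8: 17 → 8
  step 9: 8 → 1
  step 10: 1 → 10
  step 11: 10 → 17
The second coordinate changes by -4 each step: at step 11 it is -40.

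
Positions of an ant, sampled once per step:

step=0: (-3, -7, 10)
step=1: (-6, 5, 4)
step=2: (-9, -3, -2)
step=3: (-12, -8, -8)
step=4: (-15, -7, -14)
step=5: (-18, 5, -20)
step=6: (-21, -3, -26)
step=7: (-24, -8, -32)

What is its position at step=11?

The first coordinate changes by -3 each step, so at step 11 it is -3 + 11·(-3) = -36.
The second coordinate repeats the cycle [-7, 5, -3, -8] with period 4; step 11 mod 4 = 3, giving -8.
The third coordinate changes by -6 each step, so at step 11 it is 10 + 11·(-6) = -56.

(-36, -8, -56)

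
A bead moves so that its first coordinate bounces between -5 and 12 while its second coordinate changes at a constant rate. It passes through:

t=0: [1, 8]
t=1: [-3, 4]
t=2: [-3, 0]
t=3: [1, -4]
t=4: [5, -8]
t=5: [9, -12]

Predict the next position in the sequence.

The first coordinate reflects between -5 and 12, moving 4 per step.
  step 6: 9 → 11
The second coordinate changes by -4 each step: at step 6 it is -16.

[11, -16]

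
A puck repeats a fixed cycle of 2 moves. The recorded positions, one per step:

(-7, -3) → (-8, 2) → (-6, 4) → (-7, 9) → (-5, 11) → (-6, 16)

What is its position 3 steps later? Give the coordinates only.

Step-to-step displacements: (-1, +5), (+2, +2), (-1, +5), (+2, +2), (-1, +5) — a repeating cycle of length 2.
step 6: apply (+2, +2) → (-4, 18)
step 7: apply (-1, +5) → (-5, 23)
step 8: apply (+2, +2) → (-3, 25)

(-3, 25)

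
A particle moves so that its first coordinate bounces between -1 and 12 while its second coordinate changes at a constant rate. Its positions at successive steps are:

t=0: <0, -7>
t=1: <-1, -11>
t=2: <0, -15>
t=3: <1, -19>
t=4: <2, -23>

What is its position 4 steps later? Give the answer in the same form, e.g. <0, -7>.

The first coordinate reflects between -1 and 12, moving 1 per step.
  step 5: 2 → 3
  step 6: 3 → 4
  step 7: 4 → 5
  step 8: 5 → 6
The second coordinate changes by -4 each step: at step 8 it is -39.

<6, -39>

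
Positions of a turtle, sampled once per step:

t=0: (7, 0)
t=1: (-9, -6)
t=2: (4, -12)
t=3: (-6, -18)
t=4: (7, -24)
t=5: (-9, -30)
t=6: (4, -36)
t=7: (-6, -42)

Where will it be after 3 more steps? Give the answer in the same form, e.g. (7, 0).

First: cycles through 7, -9, 4, -6 every 4 steps. Step 10 lands at position 2 of the cycle → 4.
Second: linear, -6 per step → -60 at step 10.

(4, -60)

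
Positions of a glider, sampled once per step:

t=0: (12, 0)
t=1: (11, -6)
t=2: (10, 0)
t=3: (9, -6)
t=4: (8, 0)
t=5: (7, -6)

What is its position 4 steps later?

(3, -6)

The first coordinate changes by -1 each step, so at step 9 it is 12 + 9·(-1) = 3.
The second coordinate repeats the cycle [0, -6] with period 2; step 9 mod 2 = 1, giving -6.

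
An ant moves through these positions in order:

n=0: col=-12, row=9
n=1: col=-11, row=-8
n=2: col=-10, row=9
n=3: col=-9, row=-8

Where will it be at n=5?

col=-7, row=-8

The col coordinate changes by +1 each step, so at step 5 it is -12 + 5·(1) = -7.
The row coordinate repeats the cycle [9, -8] with period 2; step 5 mod 2 = 1, giving -8.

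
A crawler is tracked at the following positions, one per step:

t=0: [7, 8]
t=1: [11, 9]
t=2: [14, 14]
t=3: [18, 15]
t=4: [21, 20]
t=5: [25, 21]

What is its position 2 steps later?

[32, 27]

Differencing gives [+4, +1], [+3, +5], [+4, +1], [+3, +5], [+4, +1]. This is the pattern [+4, +1], [+3, +5] repeated.
step 6: apply [+3, +5] → [28, 26]
step 7: apply [+4, +1] → [32, 27]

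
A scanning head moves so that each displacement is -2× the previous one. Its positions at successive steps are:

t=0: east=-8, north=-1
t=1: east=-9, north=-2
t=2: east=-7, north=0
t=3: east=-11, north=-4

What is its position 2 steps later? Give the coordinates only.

east=-19, north=-12

The jumps are (-1, -1), (+2, +2), (-4, -4) — a geometric progression with ratio -2.
step 4: east=-11, north=-4 + (+8, +8) → east=-3, north=4
step 5: east=-3, north=4 + (-16, -16) → east=-19, north=-12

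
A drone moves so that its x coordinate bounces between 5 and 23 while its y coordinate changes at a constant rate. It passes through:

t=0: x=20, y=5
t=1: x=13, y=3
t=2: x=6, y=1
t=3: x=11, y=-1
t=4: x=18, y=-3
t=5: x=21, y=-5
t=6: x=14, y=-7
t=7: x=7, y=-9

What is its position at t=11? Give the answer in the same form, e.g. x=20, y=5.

The x coordinate travels 7 per step and bounces off the walls at 5 and 23.
  step 8: 7 → 10
  step 9: 10 → 17
  step 10: 17 → 22
  step 11: 22 → 15
The y coordinate changes by -2 each step: at step 11 it is -17.

x=15, y=-17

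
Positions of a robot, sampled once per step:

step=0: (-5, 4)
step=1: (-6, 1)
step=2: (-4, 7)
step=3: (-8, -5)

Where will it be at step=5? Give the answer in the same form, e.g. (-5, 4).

Step-to-step displacements: (-1, -3), (+2, +6), (-4, -12); each is -2× the previous.
step 4: (-8, -5) + (+8, +24) → (0, 19)
step 5: (0, 19) + (-16, -48) → (-16, -29)

(-16, -29)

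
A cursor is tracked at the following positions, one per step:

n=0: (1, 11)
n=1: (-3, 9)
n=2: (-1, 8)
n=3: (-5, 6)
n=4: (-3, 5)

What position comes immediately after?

Differencing gives (-4, -2), (+2, -1), (-4, -2), (+2, -1). This is the pattern (-4, -2), (+2, -1) repeated.
step 5: apply (-4, -2) → (-7, 3)

(-7, 3)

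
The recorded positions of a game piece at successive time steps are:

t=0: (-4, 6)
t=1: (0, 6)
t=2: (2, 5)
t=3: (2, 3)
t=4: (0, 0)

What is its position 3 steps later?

First differences are (+4, +0), (+2, -1), (+0, -2), (-2, -3); their common second difference is (-2, -1) (constant acceleration).
step 5: (0, 0) + (-4, -4) → (-4, -4)
step 6: (-4, -4) + (-6, -5) → (-10, -9)
step 7: (-10, -9) + (-8, -6) → (-18, -15)

(-18, -15)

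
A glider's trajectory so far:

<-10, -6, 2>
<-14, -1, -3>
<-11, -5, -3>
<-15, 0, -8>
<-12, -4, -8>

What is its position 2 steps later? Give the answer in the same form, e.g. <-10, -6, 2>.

The moves between consecutive positions are <-4, +5, -5>, <+3, -4, +0>, <-4, +5, -5>, <+3, -4, +0>; they repeat the 2-cycle [<-4, +5, -5>, <+3, -4, +0>].
step 5: apply <-4, +5, -5> → <-16, 1, -13>
step 6: apply <+3, -4, +0> → <-13, -3, -13>

<-13, -3, -13>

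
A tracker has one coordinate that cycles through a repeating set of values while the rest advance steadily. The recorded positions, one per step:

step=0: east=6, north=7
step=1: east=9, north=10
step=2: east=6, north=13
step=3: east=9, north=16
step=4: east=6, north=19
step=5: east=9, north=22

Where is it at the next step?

east=6, north=25

The east coordinate repeats the cycle [6, 9] with period 2; step 6 mod 2 = 0, giving 6.
The north coordinate changes by +3 each step, so at step 6 it is 7 + 6·(3) = 25.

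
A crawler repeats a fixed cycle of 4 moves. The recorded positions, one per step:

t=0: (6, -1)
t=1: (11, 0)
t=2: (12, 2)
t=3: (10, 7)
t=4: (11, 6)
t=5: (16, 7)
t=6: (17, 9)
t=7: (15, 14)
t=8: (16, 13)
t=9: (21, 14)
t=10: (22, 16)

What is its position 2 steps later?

The moves between consecutive positions are (+5, +1), (+1, +2), (-2, +5), (+1, -1), (+5, +1), (+1, +2), (-2, +5), (+1, -1), (+5, +1), (+1, +2); they repeat the 4-cycle [(+5, +1), (+1, +2), (-2, +5), (+1, -1)].
step 11: apply (-2, +5) → (20, 21)
step 12: apply (+1, -1) → (21, 20)

(21, 20)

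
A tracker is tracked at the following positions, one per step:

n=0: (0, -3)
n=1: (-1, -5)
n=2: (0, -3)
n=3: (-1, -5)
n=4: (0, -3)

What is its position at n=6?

(0, -3)

The jumps are (-1, -2), (+1, +2), (-1, -2), (+1, +2) — a geometric progression with ratio -1.
step 5: (0, -3) + (-1, -2) → (-1, -5)
step 6: (-1, -5) + (+1, +2) → (0, -3)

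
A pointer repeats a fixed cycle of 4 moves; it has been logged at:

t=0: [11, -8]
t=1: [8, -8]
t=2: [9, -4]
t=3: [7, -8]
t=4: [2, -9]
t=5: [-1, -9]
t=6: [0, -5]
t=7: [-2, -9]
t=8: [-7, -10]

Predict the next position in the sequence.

[-10, -10]

The moves between consecutive positions are [-3, +0], [+1, +4], [-2, -4], [-5, -1], [-3, +0], [+1, +4], [-2, -4], [-5, -1]; they repeat the 4-cycle [[-3, +0], [+1, +4], [-2, -4], [-5, -1]].
step 9: apply [-3, +0] → [-10, -10]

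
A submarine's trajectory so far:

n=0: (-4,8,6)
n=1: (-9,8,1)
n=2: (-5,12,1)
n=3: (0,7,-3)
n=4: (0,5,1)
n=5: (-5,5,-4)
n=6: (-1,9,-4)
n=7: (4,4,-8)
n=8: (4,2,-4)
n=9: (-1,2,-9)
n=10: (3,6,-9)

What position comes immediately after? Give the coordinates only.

(8,1,-13)

Differencing gives (-5,+0,-5), (+4,+4,+0), (+5,-5,-4), (+0,-2,+4), (-5,+0,-5), (+4,+4,+0), (+5,-5,-4), (+0,-2,+4), (-5,+0,-5), (+4,+4,+0). This is the pattern (-5,+0,-5), (+4,+4,+0), (+5,-5,-4), (+0,-2,+4) repeated.
step 11: apply (+5,-5,-4) → (8,1,-13)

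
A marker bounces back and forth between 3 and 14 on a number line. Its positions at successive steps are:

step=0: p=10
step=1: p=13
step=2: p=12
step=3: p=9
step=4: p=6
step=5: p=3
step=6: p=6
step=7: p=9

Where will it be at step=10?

The value reflects between 3 and 14, moving 3 per step.
  step 8: 9 → 12
  step 9: 12 → 13
  step 10: 13 → 10

p=10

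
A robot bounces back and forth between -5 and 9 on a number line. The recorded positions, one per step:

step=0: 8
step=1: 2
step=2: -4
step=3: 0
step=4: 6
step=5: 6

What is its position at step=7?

The value travels 6 per step and bounces off the walls at -5 and 9.
  step 6: 6 → 0
  step 7: 0 → -4

-4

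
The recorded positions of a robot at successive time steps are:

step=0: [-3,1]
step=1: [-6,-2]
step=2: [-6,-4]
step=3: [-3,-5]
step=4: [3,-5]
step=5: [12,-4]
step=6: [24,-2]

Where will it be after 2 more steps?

[57,5]

Taking differences between consecutive positions: [-3,-3], [+0,-2], [+3,-1], [+6,+0], [+9,+1], [+12,+2]. These grow by [+3,+1] each step.
step 7: [24,-2] + [+15,+3] → [39,1]
step 8: [39,1] + [+18,+4] → [57,5]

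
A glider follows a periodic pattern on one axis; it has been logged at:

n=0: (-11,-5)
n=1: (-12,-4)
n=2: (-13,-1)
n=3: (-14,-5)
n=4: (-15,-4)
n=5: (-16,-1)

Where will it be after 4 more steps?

(-20,-5)

The first coordinate changes by -1 each step, so at step 9 it is -11 + 9·(-1) = -20.
The second coordinate repeats the cycle [-5, -4, -1] with period 3; step 9 mod 3 = 0, giving -5.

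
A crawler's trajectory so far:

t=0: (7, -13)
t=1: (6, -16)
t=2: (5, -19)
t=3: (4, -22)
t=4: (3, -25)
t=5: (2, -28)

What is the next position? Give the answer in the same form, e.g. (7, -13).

The position changes by (-1, -3) every step.
step 6: (2, -28) + (-1, -3) → (1, -31)

(1, -31)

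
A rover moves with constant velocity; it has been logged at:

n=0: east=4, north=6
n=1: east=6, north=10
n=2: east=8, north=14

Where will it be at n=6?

east=16, north=30

Constant displacement of (+2, +4) per step.
step 3: east=8, north=14 + (+2, +4) → east=10, north=18
step 4: east=10, north=18 + (+2, +4) → east=12, north=22
step 5: east=12, north=22 + (+2, +4) → east=14, north=26
step 6: east=14, north=26 + (+2, +4) → east=16, north=30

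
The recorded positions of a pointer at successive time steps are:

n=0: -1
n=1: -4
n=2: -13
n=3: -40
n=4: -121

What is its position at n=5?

-364

The jumps are -3, -9, -27, -81 — a geometric progression with ratio 3.
step 5: -121 − 243 → -364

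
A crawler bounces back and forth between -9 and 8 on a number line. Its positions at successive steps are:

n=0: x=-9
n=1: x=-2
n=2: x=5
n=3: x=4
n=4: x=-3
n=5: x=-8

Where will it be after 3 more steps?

x=3

The value reflects between -9 and 8, moving 7 per step.
  step 6: -8 → -1
  step 7: -1 → 6
  step 8: 6 → 3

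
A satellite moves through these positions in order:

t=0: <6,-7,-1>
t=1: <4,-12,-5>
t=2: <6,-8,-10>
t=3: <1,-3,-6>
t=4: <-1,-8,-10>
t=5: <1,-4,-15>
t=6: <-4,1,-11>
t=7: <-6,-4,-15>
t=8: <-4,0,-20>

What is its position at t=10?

Step-to-step displacements: <-2,-5,-4>, <+2,+4,-5>, <-5,+5,+4>, <-2,-5,-4>, <+2,+4,-5>, <-5,+5,+4>, <-2,-5,-4>, <+2,+4,-5> — a repeating cycle of length 3.
step 9: apply <-5,+5,+4> → <-9,5,-16>
step 10: apply <-2,-5,-4> → <-11,0,-20>

<-11,0,-20>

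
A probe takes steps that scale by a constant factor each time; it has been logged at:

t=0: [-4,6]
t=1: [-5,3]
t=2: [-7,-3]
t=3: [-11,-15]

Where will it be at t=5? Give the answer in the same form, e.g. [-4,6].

Consecutive displacements [-1,-3], [-2,-6], [-4,-12] scale by a factor of 2 each step.
step 4: [-11,-15] + [-8,-24] → [-19,-39]
step 5: [-19,-39] + [-16,-48] → [-35,-87]

[-35,-87]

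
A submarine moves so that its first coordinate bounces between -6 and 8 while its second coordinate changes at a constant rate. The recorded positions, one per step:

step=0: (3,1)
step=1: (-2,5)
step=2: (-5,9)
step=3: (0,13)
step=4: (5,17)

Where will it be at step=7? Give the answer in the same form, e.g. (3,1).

(-4,29)

The first coordinate reflects between -6 and 8, moving 5 per step.
  step 5: 5 → 6
  step 6: 6 → 1
  step 7: 1 → -4
The second coordinate changes by +4 each step: at step 7 it is 29.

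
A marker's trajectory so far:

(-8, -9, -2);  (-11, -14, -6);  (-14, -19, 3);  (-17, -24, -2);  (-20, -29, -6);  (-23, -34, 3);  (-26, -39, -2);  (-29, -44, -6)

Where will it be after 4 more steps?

(-41, -64, 3)

The first coordinate changes by -3 each step, so at step 11 it is -8 + 11·(-3) = -41.
The second coordinate changes by -5 each step, so at step 11 it is -9 + 11·(-5) = -64.
The third coordinate repeats the cycle [-2, -6, 3] with period 3; step 11 mod 3 = 2, giving 3.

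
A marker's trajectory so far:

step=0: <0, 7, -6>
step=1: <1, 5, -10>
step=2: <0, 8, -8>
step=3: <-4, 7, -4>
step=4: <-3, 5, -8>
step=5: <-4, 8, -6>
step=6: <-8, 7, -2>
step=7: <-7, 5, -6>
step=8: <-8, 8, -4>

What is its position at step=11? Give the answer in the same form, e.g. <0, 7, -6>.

The moves between consecutive positions are <+1, -2, -4>, <-1, +3, +2>, <-4, -1, +4>, <+1, -2, -4>, <-1, +3, +2>, <-4, -1, +4>, <+1, -2, -4>, <-1, +3, +2>; they repeat the 3-cycle [<+1, -2, -4>, <-1, +3, +2>, <-4, -1, +4>].
step 9: apply <-4, -1, +4> → <-12, 7, 0>
step 10: apply <+1, -2, -4> → <-11, 5, -4>
step 11: apply <-1, +3, +2> → <-12, 8, -2>

<-12, 8, -2>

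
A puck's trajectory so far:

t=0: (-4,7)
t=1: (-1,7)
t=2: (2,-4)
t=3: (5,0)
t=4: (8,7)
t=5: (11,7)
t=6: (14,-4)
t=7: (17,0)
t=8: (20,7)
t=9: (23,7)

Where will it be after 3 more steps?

First: linear, +3 per step → 32 at step 12.
Second: cycles through 7, 7, -4, 0 every 4 steps. Step 12 lands at position 0 of the cycle → 7.

(32,7)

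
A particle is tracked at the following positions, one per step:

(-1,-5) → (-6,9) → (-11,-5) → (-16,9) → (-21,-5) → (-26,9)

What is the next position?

First: linear, -5 per step → -31 at step 6.
Second: cycles through -5, 9 every 2 steps. Step 6 lands at position 0 of the cycle → -5.

(-31,-5)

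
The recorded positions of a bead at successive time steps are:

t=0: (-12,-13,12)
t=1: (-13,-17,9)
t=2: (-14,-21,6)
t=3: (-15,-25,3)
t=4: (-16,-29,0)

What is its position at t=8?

Each step adds (-1,-4,-3) to the position.
step 5: (-16,-29,0) + (-1,-4,-3) → (-17,-33,-3)
step 6: (-17,-33,-3) + (-1,-4,-3) → (-18,-37,-6)
step 7: (-18,-37,-6) + (-1,-4,-3) → (-19,-41,-9)
step 8: (-19,-41,-9) + (-1,-4,-3) → (-20,-45,-12)

(-20,-45,-12)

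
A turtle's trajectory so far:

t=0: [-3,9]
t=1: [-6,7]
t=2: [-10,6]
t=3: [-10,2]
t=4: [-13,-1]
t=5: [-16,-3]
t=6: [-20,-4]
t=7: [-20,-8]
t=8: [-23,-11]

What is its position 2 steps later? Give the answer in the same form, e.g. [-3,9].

[-30,-14]

Differencing gives [-3,-2], [-4,-1], [+0,-4], [-3,-3], [-3,-2], [-4,-1], [+0,-4], [-3,-3]. This is the pattern [-3,-2], [-4,-1], [+0,-4], [-3,-3] repeated.
step 9: apply [-3,-2] → [-26,-13]
step 10: apply [-4,-1] → [-30,-14]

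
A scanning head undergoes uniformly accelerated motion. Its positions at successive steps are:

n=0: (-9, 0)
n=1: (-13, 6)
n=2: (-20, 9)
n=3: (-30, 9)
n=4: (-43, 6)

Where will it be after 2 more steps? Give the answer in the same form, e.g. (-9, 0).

(-78, -9)

Successive displacements: (-4, +6), (-7, +3), (-10, +0), (-13, -3) — each changes by (-3, -3).
step 5: (-43, 6) + (-16, -6) → (-59, 0)
step 6: (-59, 0) + (-19, -9) → (-78, -9)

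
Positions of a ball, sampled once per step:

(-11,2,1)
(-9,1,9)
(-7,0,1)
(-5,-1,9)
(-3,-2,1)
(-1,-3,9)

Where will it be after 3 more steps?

First: linear, +2 per step → 5 at step 8.
Second: linear, -1 per step → -6 at step 8.
Third: cycles through 1, 9 every 2 steps. Step 8 lands at position 0 of the cycle → 1.

(5,-6,1)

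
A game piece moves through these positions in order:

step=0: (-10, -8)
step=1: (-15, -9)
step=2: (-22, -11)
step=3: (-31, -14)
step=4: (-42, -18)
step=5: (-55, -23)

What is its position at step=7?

First differences are (-5, -1), (-7, -2), (-9, -3), (-11, -4), (-13, -5); their common second difference is (-2, -1) (constant acceleration).
step 6: (-55, -23) + (-15, -6) → (-70, -29)
step 7: (-70, -29) + (-17, -7) → (-87, -36)

(-87, -36)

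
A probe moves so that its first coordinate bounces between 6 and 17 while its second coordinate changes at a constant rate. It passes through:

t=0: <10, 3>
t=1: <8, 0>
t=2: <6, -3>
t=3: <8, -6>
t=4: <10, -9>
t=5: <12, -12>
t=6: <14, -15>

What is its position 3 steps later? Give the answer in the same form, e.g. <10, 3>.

The first coordinate travels 2 per step and bounces off the walls at 6 and 17.
  step 7: 14 → 16
  step 8: 16 → 16
  step 9: 16 → 14
The second coordinate changes by -3 each step: at step 9 it is -24.

<14, -24>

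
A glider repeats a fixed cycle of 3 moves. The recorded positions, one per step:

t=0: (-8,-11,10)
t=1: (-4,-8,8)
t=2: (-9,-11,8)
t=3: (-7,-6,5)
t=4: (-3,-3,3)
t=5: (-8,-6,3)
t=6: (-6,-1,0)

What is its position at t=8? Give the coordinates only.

Differencing gives (+4,+3,-2), (-5,-3,+0), (+2,+5,-3), (+4,+3,-2), (-5,-3,+0), (+2,+5,-3). This is the pattern (+4,+3,-2), (-5,-3,+0), (+2,+5,-3) repeated.
step 7: apply (+4,+3,-2) → (-2,2,-2)
step 8: apply (-5,-3,+0) → (-7,-1,-2)

(-7,-1,-2)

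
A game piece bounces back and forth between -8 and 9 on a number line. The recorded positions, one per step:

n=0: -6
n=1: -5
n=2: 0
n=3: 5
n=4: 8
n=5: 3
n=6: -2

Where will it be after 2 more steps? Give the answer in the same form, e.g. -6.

The value travels 5 per step and bounces off the walls at -8 and 9.
  step 7: -2 → -7
  step 8: -7 → -4

-4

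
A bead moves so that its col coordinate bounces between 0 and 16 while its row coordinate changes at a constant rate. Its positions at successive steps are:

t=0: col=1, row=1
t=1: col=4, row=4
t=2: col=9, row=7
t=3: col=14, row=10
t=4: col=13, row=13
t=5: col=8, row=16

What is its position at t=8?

col=7, row=25

The col coordinate reflects between 0 and 16, moving 5 per step.
  step 6: 8 → 3
  step 7: 3 → 2
  step 8: 2 → 7
The row coordinate changes by +3 each step: at step 8 it is 25.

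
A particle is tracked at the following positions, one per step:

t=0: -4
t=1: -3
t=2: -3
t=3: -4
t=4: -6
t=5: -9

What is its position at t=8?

First differences are +1, +0, -1, -2, -3; their common second difference is -1 (constant acceleration).
step 6: -9 − 4 → -13
step 7: -13 − 5 → -18
step 8: -18 − 6 → -24

-24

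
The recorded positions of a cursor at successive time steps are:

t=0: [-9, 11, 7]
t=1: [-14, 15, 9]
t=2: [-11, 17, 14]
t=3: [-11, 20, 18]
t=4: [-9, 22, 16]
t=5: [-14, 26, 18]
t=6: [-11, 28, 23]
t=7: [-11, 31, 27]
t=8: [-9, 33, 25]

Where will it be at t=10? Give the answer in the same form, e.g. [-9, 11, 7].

[-11, 39, 32]

The moves between consecutive positions are [-5, +4, +2], [+3, +2, +5], [+0, +3, +4], [+2, +2, -2], [-5, +4, +2], [+3, +2, +5], [+0, +3, +4], [+2, +2, -2]; they repeat the 4-cycle [[-5, +4, +2], [+3, +2, +5], [+0, +3, +4], [+2, +2, -2]].
step 9: apply [-5, +4, +2] → [-14, 37, 27]
step 10: apply [+3, +2, +5] → [-11, 39, 32]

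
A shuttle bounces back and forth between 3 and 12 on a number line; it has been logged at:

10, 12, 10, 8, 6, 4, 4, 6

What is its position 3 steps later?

The value reflects between 3 and 12, moving 2 per step.
  step 8: 6 → 8
  step 9: 8 → 10
  step 10: 10 → 12

12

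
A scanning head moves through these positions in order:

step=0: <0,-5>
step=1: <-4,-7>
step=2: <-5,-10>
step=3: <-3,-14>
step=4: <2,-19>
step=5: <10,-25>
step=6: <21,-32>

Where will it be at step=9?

<72,-59>

Successive displacements: <-4,-2>, <-1,-3>, <+2,-4>, <+5,-5>, <+8,-6>, <+11,-7> — each changes by <+3,-1>.
step 7: <21,-32> + <+14,-8> → <35,-40>
step 8: <35,-40> + <+17,-9> → <52,-49>
step 9: <52,-49> + <+20,-10> → <72,-59>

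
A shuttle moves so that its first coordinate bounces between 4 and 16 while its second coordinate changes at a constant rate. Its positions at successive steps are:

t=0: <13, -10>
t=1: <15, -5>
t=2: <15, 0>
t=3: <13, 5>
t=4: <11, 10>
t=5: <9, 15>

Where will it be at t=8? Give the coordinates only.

<5, 30>

The first coordinate travels 2 per step and bounces off the walls at 4 and 16.
  step 6: 9 → 7
  step 7: 7 → 5
  step 8: 5 → 5
The second coordinate changes by +5 each step: at step 8 it is 30.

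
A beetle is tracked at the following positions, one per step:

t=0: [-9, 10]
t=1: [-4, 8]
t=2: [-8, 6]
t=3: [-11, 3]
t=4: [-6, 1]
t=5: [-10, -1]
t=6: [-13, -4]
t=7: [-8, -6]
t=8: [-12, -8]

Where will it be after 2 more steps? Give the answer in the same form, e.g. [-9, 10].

[-10, -13]

The moves between consecutive positions are [+5, -2], [-4, -2], [-3, -3], [+5, -2], [-4, -2], [-3, -3], [+5, -2], [-4, -2]; they repeat the 3-cycle [[+5, -2], [-4, -2], [-3, -3]].
step 9: apply [-3, -3] → [-15, -11]
step 10: apply [+5, -2] → [-10, -13]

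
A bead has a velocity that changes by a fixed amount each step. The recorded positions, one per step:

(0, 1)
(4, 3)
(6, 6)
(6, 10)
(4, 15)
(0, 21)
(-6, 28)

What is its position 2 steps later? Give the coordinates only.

(-24, 45)

Taking differences between consecutive positions: (+4, +2), (+2, +3), (+0, +4), (-2, +5), (-4, +6), (-6, +7). These grow by (-2, +1) each step.
step 7: (-6, 28) + (-8, +8) → (-14, 36)
step 8: (-14, 36) + (-10, +9) → (-24, 45)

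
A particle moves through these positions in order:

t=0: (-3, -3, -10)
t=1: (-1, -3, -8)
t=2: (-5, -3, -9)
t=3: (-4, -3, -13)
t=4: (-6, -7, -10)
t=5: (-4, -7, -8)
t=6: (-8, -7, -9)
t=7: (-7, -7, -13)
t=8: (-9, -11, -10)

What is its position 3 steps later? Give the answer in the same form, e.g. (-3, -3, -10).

The moves between consecutive positions are (+2, +0, +2), (-4, +0, -1), (+1, +0, -4), (-2, -4, +3), (+2, +0, +2), (-4, +0, -1), (+1, +0, -4), (-2, -4, +3); they repeat the 4-cycle [(+2, +0, +2), (-4, +0, -1), (+1, +0, -4), (-2, -4, +3)].
step 9: apply (+2, +0, +2) → (-7, -11, -8)
step 10: apply (-4, +0, -1) → (-11, -11, -9)
step 11: apply (+1, +0, -4) → (-10, -11, -13)

(-10, -11, -13)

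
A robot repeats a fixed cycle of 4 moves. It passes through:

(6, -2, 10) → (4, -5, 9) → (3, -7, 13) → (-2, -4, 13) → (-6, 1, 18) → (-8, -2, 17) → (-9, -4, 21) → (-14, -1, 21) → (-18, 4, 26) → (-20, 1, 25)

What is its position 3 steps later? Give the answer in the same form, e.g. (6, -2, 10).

(-30, 7, 34)

Step-to-step displacements: (-2, -3, -1), (-1, -2, +4), (-5, +3, +0), (-4, +5, +5), (-2, -3, -1), (-1, -2, +4), (-5, +3, +0), (-4, +5, +5), (-2, -3, -1) — a repeating cycle of length 4.
step 10: apply (-1, -2, +4) → (-21, -1, 29)
step 11: apply (-5, +3, +0) → (-26, 2, 29)
step 12: apply (-4, +5, +5) → (-30, 7, 34)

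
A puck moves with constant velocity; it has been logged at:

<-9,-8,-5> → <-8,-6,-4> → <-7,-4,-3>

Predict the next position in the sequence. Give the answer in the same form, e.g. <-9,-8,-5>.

Constant displacement of <+1,+2,+1> per step.
step 3: <-7,-4,-3> + <+1,+2,+1> → <-6,-2,-2>

<-6,-2,-2>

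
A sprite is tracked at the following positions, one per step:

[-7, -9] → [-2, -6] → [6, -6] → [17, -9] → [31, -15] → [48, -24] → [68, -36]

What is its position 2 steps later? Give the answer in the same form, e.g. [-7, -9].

Successive displacements: [+5, +3], [+8, +0], [+11, -3], [+14, -6], [+17, -9], [+20, -12] — each changes by [+3, -3].
step 7: [68, -36] + [+23, -15] → [91, -51]
step 8: [91, -51] + [+26, -18] → [117, -69]

[117, -69]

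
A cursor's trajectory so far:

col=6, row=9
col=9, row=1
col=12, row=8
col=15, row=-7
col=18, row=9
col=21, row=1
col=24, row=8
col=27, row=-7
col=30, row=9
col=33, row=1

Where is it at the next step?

Col: linear, +3 per step → 36 at step 10.
Row: cycles through 9, 1, 8, -7 every 4 steps. Step 10 lands at position 2 of the cycle → 8.

col=36, row=8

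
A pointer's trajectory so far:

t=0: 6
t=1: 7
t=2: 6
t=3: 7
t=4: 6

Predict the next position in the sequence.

7

Consecutive displacements +1, -1, +1, -1 scale by a factor of -1 each step.
step 5: 6 + 1 → 7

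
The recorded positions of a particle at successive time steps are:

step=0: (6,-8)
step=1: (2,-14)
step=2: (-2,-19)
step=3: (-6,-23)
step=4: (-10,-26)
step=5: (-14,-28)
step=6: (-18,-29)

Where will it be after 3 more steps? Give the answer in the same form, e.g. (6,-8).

Successive displacements: (-4,-6), (-4,-5), (-4,-4), (-4,-3), (-4,-2), (-4,-1) — each changes by (+0,+1).
step 7: (-18,-29) + (-4,+0) → (-22,-29)
step 8: (-22,-29) + (-4,+1) → (-26,-28)
step 9: (-26,-28) + (-4,+2) → (-30,-26)

(-30,-26)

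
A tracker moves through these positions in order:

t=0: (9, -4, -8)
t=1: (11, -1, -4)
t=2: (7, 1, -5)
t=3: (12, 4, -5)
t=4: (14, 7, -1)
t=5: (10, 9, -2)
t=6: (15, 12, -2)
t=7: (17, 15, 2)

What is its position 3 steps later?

Differencing gives (+2, +3, +4), (-4, +2, -1), (+5, +3, +0), (+2, +3, +4), (-4, +2, -1), (+5, +3, +0), (+2, +3, +4). This is the pattern (+2, +3, +4), (-4, +2, -1), (+5, +3, +0) repeated.
step 8: apply (-4, +2, -1) → (13, 17, 1)
step 9: apply (+5, +3, +0) → (18, 20, 1)
step 10: apply (+2, +3, +4) → (20, 23, 5)

(20, 23, 5)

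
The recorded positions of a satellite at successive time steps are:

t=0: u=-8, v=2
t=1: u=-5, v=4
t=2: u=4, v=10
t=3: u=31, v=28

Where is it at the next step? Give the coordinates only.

Consecutive displacements (+3,+2), (+9,+6), (+27,+18) scale by a factor of 3 each step.
step 4: u=31, v=28 + (+81,+54) → u=112, v=82

u=112, v=82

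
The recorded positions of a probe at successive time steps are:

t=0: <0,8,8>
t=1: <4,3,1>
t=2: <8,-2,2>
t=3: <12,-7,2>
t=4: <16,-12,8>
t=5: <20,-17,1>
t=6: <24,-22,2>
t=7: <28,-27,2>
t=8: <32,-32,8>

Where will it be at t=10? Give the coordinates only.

<40,-42,2>

First: linear, +4 per step → 40 at step 10.
Second: linear, -5 per step → -42 at step 10.
Third: cycles through 8, 1, 2, 2 every 4 steps. Step 10 lands at position 2 of the cycle → 2.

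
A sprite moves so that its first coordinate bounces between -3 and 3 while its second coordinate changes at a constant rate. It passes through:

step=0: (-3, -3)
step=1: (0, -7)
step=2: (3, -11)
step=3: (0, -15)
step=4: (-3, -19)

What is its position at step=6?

The first coordinate reflects between -3 and 3, moving 3 per step.
  step 5: -3 → 0
  step 6: 0 → 3
The second coordinate changes by -4 each step: at step 6 it is -27.

(3, -27)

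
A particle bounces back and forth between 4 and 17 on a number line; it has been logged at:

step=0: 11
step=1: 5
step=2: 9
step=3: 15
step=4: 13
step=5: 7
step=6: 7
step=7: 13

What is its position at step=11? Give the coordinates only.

The value reflects between 4 and 17, moving 6 per step.
  step 8: 13 → 15
  step 9: 15 → 9
  step 10: 9 → 5
  step 11: 5 → 11

11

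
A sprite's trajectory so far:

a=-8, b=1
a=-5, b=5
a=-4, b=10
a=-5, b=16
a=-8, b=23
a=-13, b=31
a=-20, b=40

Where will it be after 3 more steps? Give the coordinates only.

a=-53, b=73

Successive displacements: (+3,+4), (+1,+5), (-1,+6), (-3,+7), (-5,+8), (-7,+9) — each changes by (-2,+1).
step 7: a=-20, b=40 + (-9,+10) → a=-29, b=50
step 8: a=-29, b=50 + (-11,+11) → a=-40, b=61
step 9: a=-40, b=61 + (-13,+12) → a=-53, b=73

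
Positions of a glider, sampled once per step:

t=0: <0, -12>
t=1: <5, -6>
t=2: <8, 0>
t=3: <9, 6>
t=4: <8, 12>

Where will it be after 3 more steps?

<-7, 30>

Successive displacements: <+5, +6>, <+3, +6>, <+1, +6>, <-1, +6> — each changes by <-2, +0>.
step 5: <8, 12> + <-3, +6> → <5, 18>
step 6: <5, 18> + <-5, +6> → <0, 24>
step 7: <0, 24> + <-7, +6> → <-7, 30>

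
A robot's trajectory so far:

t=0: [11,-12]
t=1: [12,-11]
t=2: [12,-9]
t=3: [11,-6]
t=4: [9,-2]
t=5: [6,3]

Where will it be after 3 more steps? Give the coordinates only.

[-9,24]

Taking differences between consecutive positions: [+1,+1], [+0,+2], [-1,+3], [-2,+4], [-3,+5]. These grow by [-1,+1] each step.
step 6: [6,3] + [-4,+6] → [2,9]
step 7: [2,9] + [-5,+7] → [-3,16]
step 8: [-3,16] + [-6,+8] → [-9,24]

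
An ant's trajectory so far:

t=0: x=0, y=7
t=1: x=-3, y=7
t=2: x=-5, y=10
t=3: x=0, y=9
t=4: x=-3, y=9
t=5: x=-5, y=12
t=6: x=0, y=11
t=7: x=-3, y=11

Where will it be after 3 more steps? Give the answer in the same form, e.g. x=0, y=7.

The moves between consecutive positions are (-3, +0), (-2, +3), (+5, -1), (-3, +0), (-2, +3), (+5, -1), (-3, +0); they repeat the 3-cycle [(-3, +0), (-2, +3), (+5, -1)].
step 8: apply (-2, +3) → x=-5, y=14
step 9: apply (+5, -1) → x=0, y=13
step 10: apply (-3, +0) → x=-3, y=13

x=-3, y=13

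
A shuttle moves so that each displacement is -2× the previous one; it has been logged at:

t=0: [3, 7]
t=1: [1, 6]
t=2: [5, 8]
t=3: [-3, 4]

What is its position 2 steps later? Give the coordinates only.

[-19, -4]

Step-to-step displacements: [-2, -1], [+4, +2], [-8, -4]; each is -2× the previous.
step 4: [-3, 4] + [+16, +8] → [13, 12]
step 5: [13, 12] + [-32, -16] → [-19, -4]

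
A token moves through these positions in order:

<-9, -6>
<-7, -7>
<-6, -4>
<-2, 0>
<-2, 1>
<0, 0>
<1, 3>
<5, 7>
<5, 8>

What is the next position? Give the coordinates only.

Step-to-step displacements: <+2, -1>, <+1, +3>, <+4, +4>, <+0, +1>, <+2, -1>, <+1, +3>, <+4, +4>, <+0, +1> — a repeating cycle of length 4.
step 9: apply <+2, -1> → <7, 7>

<7, 7>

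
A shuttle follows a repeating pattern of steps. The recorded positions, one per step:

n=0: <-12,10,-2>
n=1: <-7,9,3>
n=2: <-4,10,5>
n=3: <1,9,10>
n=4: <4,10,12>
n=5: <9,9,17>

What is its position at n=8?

Step-to-step displacements: <+5,-1,+5>, <+3,+1,+2>, <+5,-1,+5>, <+3,+1,+2>, <+5,-1,+5> — a repeating cycle of length 2.
step 6: apply <+3,+1,+2> → <12,10,19>
step 7: apply <+5,-1,+5> → <17,9,24>
step 8: apply <+3,+1,+2> → <20,10,26>

<20,10,26>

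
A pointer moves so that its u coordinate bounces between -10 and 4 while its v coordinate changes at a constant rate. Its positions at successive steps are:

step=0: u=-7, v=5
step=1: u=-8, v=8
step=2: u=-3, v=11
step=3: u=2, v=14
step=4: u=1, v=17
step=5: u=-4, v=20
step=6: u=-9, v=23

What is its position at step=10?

u=-1, v=35

The u coordinate reflects between -10 and 4, moving 5 per step.
  step 7: -9 → -6
  step 8: -6 → -1
  step 9: -1 → 4
  step 10: 4 → -1
The v coordinate changes by +3 each step: at step 10 it is 35.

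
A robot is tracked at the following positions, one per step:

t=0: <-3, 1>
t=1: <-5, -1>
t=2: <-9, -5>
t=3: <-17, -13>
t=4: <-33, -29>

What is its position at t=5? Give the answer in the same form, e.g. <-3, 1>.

Step-to-step displacements: <-2, -2>, <-4, -4>, <-8, -8>, <-16, -16>; each is 2× the previous.
step 5: <-33, -29> + <-32, -32> → <-65, -61>

<-65, -61>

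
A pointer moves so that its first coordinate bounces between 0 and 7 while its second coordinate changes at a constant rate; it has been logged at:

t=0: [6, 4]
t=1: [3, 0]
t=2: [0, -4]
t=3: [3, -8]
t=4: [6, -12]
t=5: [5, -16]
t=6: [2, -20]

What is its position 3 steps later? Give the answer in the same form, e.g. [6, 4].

The first coordinate travels 3 per step and bounces off the walls at 0 and 7.
  step 7: 2 → 1
  step 8: 1 → 4
  step 9: 4 → 7
The second coordinate changes by -4 each step: at step 9 it is -32.

[7, -32]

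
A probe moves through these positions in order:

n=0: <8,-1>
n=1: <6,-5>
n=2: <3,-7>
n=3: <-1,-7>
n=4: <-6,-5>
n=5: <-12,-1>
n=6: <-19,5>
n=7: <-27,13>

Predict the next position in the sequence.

Taking differences between consecutive positions: <-2,-4>, <-3,-2>, <-4,+0>, <-5,+2>, <-6,+4>, <-7,+6>, <-8,+8>. These grow by <-1,+2> each step.
step 8: <-27,13> + <-9,+10> → <-36,23>

<-36,23>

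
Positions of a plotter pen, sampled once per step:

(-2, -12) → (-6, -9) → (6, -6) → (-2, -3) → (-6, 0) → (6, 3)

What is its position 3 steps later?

First: cycles through -2, -6, 6 every 3 steps. Step 8 lands at position 2 of the cycle → 6.
Second: linear, +3 per step → 12 at step 8.

(6, 12)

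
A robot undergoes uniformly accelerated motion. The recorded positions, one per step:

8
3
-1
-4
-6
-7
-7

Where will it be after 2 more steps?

-4

Taking differences between consecutive positions: -5, -4, -3, -2, -1, +0. These grow by +1 each step.
step 7: -7 + 1 → -6
step 8: -6 + 2 → -4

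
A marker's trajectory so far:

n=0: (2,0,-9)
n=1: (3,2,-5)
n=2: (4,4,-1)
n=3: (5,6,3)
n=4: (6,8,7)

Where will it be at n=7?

Each step adds (+1,+2,+4) to the position.
step 5: (6,8,7) + (+1,+2,+4) → (7,10,11)
step 6: (7,10,11) + (+1,+2,+4) → (8,12,15)
step 7: (8,12,15) + (+1,+2,+4) → (9,14,19)

(9,14,19)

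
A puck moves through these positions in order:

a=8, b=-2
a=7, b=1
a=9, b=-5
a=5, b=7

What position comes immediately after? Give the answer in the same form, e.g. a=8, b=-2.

Step-to-step displacements: (-1,+3), (+2,-6), (-4,+12); each is -2× the previous.
step 4: a=5, b=7 + (+8,-24) → a=13, b=-17

a=13, b=-17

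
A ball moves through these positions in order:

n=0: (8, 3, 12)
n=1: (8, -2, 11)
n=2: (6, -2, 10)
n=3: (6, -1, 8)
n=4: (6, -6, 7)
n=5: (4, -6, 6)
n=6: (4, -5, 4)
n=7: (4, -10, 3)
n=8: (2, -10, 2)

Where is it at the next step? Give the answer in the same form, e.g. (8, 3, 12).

(2, -9, 0)

Step-to-step displacements: (+0, -5, -1), (-2, +0, -1), (+0, +1, -2), (+0, -5, -1), (-2, +0, -1), (+0, +1, -2), (+0, -5, -1), (-2, +0, -1) — a repeating cycle of length 3.
step 9: apply (+0, +1, -2) → (2, -9, 0)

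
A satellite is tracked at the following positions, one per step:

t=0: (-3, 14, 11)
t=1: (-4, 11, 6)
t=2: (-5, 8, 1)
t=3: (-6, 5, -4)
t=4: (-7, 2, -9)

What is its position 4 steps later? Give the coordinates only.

(-11, -10, -29)

The position changes by (-1, -3, -5) every step.
step 5: (-7, 2, -9) + (-1, -3, -5) → (-8, -1, -14)
step 6: (-8, -1, -14) + (-1, -3, -5) → (-9, -4, -19)
step 7: (-9, -4, -19) + (-1, -3, -5) → (-10, -7, -24)
step 8: (-10, -7, -24) + (-1, -3, -5) → (-11, -10, -29)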